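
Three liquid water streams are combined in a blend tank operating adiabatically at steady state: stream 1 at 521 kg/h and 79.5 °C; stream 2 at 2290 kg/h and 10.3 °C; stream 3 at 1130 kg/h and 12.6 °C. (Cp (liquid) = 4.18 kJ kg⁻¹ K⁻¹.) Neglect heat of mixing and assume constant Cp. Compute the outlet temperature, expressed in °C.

T_out = 20.1 °C

No heat crosses the boundary, so H_out = H_in.
Σ ṁᵢCp,ᵢTᵢ = 521×4.18×79.5 + 2290×4.18×10.3 + 1130×4.18×12.6 = 331240
Σ ṁᵢCp,ᵢ = 521×4.18 + 2290×4.18 + 1130×4.18 = 16473
T_out = 331240 / 16473 = 20.108 °C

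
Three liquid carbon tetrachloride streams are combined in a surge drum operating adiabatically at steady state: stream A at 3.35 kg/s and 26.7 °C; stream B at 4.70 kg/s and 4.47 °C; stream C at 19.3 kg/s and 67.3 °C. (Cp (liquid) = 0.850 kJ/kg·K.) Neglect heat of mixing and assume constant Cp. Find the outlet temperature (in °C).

Adiabatic, steady state ⇒ Σ ṁᵢCp,ᵢ(T_out − Tᵢ) = 0
Σ ṁᵢCp,ᵢTᵢ = 3.35×0.850×26.7 + 4.70×0.850×4.47 + 19.3×0.850×67.3 = 1197.9
Σ ṁᵢCp,ᵢ = 3.35×0.850 + 4.70×0.850 + 19.3×0.850 = 23.248
T_out = 1197.9 / 23.248 = 51.53 °C

T_out = 51.5 °C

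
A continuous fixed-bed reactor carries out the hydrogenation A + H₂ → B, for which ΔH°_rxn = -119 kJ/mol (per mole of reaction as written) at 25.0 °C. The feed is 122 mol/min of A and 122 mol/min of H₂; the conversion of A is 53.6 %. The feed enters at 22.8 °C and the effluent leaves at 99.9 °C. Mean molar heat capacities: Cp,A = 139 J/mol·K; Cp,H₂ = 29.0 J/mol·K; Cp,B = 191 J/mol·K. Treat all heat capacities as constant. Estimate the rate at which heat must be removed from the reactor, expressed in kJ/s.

Extent of reaction ξ = 0.536 × 122 = 65.392 mol/min
Reaction term: ξ·ΔH°_rxn = 65.392 × -119 = -7781.6 kJ/min
Sensible, feed 22.8→25 °C: 45.091 kJ/min
Outlet flows (mol/min): A 56.608, H₂ 56.608, B 65.392
Sensible, products 25→99.9 °C: 1647.8 kJ/min
Q = ΔH = -6088.8 kJ/min = -101.48 kW
Heat removed = 101.48 kJ/s

Q_out = 101 kJ/s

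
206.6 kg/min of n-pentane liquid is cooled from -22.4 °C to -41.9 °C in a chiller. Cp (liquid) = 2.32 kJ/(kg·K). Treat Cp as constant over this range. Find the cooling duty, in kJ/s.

Q_c = 156 kJ/s

Q = ṁ·Cp·ΔT = 206.6 × 2.32 × (-41.9 − -22.4) = -9346.6 kJ/min
Converting: 9346.6 / 60 s = 155.78 kW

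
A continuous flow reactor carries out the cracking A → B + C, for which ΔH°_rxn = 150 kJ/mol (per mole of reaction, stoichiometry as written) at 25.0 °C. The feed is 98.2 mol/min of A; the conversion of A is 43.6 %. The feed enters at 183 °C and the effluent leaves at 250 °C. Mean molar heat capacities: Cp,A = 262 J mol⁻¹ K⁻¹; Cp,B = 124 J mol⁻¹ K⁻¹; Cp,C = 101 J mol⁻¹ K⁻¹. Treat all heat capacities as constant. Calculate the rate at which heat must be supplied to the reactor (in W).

Q_in = 130000 W

Extent of reaction ξ = 0.436 × 98.2 = 42.815 mol/min
Reaction term: ξ·ΔH°_rxn = 42.815 × 150 = 6422.3 kJ/min
Sensible, feed 183→25 °C: -4065.1 kJ/min
Outlet flows (mol/min): A 55.385, B 42.815, C 42.815
Sensible, products 25→250 °C: 5432.5 kJ/min
Q = ΔH = 7789.6 kJ/min = 129.83 kW
Heat supplied = 129830 W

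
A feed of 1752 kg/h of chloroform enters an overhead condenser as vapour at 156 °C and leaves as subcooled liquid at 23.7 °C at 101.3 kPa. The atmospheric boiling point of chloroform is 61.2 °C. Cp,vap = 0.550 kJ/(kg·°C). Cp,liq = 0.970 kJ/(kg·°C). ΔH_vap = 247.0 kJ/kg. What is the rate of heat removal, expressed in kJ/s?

vapour 156→61.2 °C: -52.14 kJ/kg
condensation at 61.2 °C: -247 kJ/kg
liquid 61.2→23.7 °C: -36.375 kJ/kg
Δh = -52.14 + -247 + -36.375 = -335.51 kJ/kg
Q = ṁ·Δh = 1752 kg/h × -335.51 kJ/kg = -587820 kJ/h
|Q| = 163.28 kW

Q_c = 163 kJ/s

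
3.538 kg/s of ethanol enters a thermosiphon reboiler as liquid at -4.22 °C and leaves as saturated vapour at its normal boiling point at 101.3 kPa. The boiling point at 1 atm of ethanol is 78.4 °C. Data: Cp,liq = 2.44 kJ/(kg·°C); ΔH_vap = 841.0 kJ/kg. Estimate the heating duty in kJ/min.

liquid -4.22→78.4 °C: 201.59 kJ/kg
vaporisation at 78.4 °C: 841 kJ/kg
Δh = 201.59 + 841 = 1042.6 kJ/kg
Q = ṁ·Δh = 3.538 kg/s × 1042.6 kJ/kg = 3688.7 kJ/s
|Q| = 3688.7 kW = 221320 kJ/min

Q = 221000 kJ/min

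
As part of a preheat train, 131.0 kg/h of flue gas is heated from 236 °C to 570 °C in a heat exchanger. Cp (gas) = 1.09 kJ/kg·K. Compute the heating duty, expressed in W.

Q = 13200 W

Q = ṁ·Cp·ΔT = 131.0 × 1.09 × (570 − 236) = 47692 kJ/h
Converting: 47692 / 3600 s = 13.248 kW
Heating duty = 13248 W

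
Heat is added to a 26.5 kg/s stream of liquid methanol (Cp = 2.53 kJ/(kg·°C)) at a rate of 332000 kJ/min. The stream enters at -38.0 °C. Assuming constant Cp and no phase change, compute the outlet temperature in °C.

T_out = 44.5 °C

Q = 332000 kJ/min = 5533.3 kJ/s
ΔT = Q/(ṁ·Cp) = 5533.3/(26.5×2.53) = 82.532 K
T_out = -38.0 + 82.532 = 44.532 °C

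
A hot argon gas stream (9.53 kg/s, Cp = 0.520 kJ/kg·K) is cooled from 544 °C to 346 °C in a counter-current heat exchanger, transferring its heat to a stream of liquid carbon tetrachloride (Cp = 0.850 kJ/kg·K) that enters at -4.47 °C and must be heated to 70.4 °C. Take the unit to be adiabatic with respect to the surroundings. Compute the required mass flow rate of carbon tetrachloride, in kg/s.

Heat released by hot stream: Q = 9.53 × 0.520 × (544 − 346) = 981.21 kJ/s
Energy balance on cold side (adiabatic exchanger): Q = ṁ_c·Cp_c·(T_c,out − T_c,in)
ṁ_c = 981.21 / [0.850 × (70.4 − -4.47)] = 15.418 kg/s

ṁ_c = 15.4 kg/s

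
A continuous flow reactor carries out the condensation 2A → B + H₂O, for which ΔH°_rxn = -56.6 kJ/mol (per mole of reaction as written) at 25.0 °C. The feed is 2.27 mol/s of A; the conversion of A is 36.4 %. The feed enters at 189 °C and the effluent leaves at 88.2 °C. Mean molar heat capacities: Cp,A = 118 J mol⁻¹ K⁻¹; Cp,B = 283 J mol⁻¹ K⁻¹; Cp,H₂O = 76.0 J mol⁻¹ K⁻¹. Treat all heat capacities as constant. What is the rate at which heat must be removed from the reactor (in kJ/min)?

Extent of reaction ξ = 0.364 × 2.27 / 2 = 0.41314 mol/s
Reaction term: ξ·ΔH°_rxn = 0.41314 × -56.6 = -23.384 kJ/s
Sensible, feed 189→25 °C: -43.929 kJ/s
Outlet flows (mol/s): A 1.4437, B 0.41314, H₂O 0.41314
Sensible, products 25→88.2 °C: 20.14 kJ/s
Q = ΔH = -47.172 kJ/s = -47.172 kW
Heat removed = 2830.3 kJ/min

Q_out = 2830 kJ/min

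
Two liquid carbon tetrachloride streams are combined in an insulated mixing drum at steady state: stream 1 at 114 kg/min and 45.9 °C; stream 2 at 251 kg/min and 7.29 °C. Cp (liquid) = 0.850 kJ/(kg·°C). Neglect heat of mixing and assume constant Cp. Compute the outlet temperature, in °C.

No heat crosses the boundary, so H_out = H_in.
T_out = Σ ṁᵢCp,ᵢTᵢ / Σ ṁᵢCp,ᵢ
      = 6003 / 310.25 = 19.349 °C

T_out = 19.3 °C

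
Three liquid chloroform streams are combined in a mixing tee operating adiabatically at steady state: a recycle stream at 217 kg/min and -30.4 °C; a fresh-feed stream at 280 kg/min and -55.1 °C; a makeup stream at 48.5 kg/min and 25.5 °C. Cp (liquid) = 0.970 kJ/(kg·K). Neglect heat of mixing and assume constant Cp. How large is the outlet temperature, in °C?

T_out = -38.1 °C

Energy balance with Q = 0: Σ ṁᵢCp,ᵢ(T_out − Tᵢ) = 0
Σ ṁᵢCp,ᵢTᵢ = 217×0.970×-30.4 + 280×0.970×-55.1 + 48.5×0.970×25.5 = -20164
Σ ṁᵢCp,ᵢ = 217×0.970 + 280×0.970 + 48.5×0.970 = 529.13
T_out = -20164 / 529.13 = -38.108 °C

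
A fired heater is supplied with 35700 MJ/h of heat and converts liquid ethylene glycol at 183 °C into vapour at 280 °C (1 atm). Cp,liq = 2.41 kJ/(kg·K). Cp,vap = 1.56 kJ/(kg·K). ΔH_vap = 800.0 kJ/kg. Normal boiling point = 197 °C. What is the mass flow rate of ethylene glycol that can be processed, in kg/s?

ṁ = 10.3 kg/s

Δh = 2.41×(197−183) + 800.0 + 1.56×(280−197) = 963.22 kJ/kg
Q = 35700 MJ/h = 9916.7 kJ/s = 9916.7 kJ/s
ṁ = Q/Δh = 9916.7 / 963.22 = 10.295 kg/s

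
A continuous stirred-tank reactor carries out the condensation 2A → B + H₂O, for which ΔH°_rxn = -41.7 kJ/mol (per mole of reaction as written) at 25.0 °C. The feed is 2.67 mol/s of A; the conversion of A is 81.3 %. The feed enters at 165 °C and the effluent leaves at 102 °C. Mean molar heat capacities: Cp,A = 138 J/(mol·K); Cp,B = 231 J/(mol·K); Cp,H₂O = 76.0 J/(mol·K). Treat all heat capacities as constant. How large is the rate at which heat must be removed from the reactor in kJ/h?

Extent of reaction ξ = 0.813 × 2.67 / 2 = 1.0854 mol/s
Reaction term: ξ·ΔH°_rxn = 1.0854 × -41.7 = -45.259 kJ/s
Sensible, feed 165→25 °C: -51.584 kJ/s
Outlet flows (mol/s): A 0.49929, B 1.0854, H₂O 1.0854
Sensible, products 25→102 °C: 30.962 kJ/s
Q = ΔH = -65.882 kJ/s = -65.882 kW
Heat removed = 237170 kJ/h

Q_out = 237000 kJ/h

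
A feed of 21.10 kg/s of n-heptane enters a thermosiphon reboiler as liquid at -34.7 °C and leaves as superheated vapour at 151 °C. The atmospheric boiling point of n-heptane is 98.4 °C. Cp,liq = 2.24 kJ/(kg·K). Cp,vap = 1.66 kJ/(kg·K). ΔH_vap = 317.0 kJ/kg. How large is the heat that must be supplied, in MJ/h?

liquid -34.7→98.4 °C: 298.14 kJ/kg
vaporisation at 98.4 °C: 317 kJ/kg
vapour 98.4→151 °C: 87.316 kJ/kg
Δh = 298.14 + 317 + 87.316 = 702.46 kJ/kg
Q = ṁ·Δh = 21.10 kg/s × 702.46 kJ/kg = 14822 kJ/s
|Q| = 14822 kW = 53359 MJ/h

Q = 53400 MJ/h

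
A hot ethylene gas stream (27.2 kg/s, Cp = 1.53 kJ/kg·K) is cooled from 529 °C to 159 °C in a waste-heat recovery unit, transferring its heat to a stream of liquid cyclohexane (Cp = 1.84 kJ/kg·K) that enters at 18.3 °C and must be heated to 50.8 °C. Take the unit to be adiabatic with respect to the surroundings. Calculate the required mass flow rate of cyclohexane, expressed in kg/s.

ṁ_c = 257 kg/s

Heat released by hot stream: Q = 27.2 × 1.53 × (529 − 159) = 15398 kJ/s
Energy balance on cold side (adiabatic exchanger): Q = ṁ_c·Cp_c·(T_c,out − T_c,in)
ṁ_c = 15398 / [1.84 × (50.8 − 18.3)] = 257.49 kg/s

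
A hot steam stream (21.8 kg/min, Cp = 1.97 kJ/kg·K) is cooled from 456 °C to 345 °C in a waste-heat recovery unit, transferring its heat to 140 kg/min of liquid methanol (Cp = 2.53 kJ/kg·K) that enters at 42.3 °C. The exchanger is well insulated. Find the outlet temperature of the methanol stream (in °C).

Heat released by hot stream: Q = 21.8 × 1.97 × (456 − 345) = 4767 kJ/min
Energy balance on cold side (adiabatic exchanger): Q = ṁ_c·Cp_c·(T_c,out − T_c,in)
T_c,out = 42.3 + 4767/(140 × 2.53) = 55.759 °C

T_c,out = 55.8 °C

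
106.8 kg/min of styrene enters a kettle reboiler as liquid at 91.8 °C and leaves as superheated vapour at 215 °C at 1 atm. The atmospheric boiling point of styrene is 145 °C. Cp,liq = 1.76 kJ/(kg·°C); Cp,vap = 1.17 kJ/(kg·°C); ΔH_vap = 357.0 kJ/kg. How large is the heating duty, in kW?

liquid 91.8→145 °C: 93.632 kJ/kg
vaporisation at 145 °C: 357 kJ/kg
vapour 145→215 °C: 81.9 kJ/kg
Δh = 93.632 + 357 + 81.9 = 532.53 kJ/kg
Q = ṁ·Δh = 106.8 kg/min × 532.53 kJ/kg = 56874 kJ/min
|Q| = 947.91 kW

Q = 948 kW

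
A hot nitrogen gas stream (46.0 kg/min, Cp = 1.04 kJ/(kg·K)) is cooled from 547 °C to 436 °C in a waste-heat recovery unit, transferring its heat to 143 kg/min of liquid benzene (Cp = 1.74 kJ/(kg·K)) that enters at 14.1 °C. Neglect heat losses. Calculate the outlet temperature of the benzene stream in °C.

Heat released by hot stream: Q = 46.0 × 1.04 × (547 − 436) = 5310.2 kJ/min
Energy balance on cold side (adiabatic exchanger): Q = ṁ_c·Cp_c·(T_c,out − T_c,in)
T_c,out = 14.1 + 5310.2/(143 × 1.74) = 35.442 °C

T_c,out = 35.4 °C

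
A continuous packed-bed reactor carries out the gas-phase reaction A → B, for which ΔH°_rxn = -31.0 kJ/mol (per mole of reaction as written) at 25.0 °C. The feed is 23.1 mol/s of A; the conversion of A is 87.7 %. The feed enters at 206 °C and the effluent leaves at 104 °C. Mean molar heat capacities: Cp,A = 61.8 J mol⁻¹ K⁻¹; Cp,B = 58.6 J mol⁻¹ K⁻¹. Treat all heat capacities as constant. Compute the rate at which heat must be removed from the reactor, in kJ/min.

Q_out = 46700 kJ/min

Extent of reaction ξ = 0.877 × 23.1 = 20.259 mol/s
Reaction term: ξ·ΔH°_rxn = 20.259 × -31.0 = -628.02 kJ/s
Sensible, feed 206→25 °C: -258.39 kJ/s
Outlet flows (mol/s): A 2.8413, B 20.259
Sensible, products 25→104 °C: 107.66 kJ/s
Q = ΔH = -778.75 kJ/s = -778.75 kW
Heat removed = 46725 kJ/min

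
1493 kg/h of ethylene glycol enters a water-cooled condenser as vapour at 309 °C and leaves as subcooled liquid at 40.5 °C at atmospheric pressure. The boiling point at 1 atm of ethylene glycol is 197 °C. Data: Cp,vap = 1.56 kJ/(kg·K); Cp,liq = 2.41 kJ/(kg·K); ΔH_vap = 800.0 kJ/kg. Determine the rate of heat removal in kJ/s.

vapour 309→197 °C: -174.72 kJ/kg
condensation at 197 °C: -800 kJ/kg
liquid 197→40.5 °C: -377.17 kJ/kg
Δh = -174.72 + -800 + -377.17 = -1351.9 kJ/kg
Q = ṁ·Δh = 1493 kg/h × -1351.9 kJ/kg = -2.0184e+06 kJ/h
|Q| = 560.66 kW

Q_c = 561 kJ/s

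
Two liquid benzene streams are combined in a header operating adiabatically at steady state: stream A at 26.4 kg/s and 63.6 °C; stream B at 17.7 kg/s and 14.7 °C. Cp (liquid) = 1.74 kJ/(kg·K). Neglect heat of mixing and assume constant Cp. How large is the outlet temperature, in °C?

No heat crosses the boundary, so H_out = H_in.
T_out = Σ ṁᵢCp,ᵢTᵢ / Σ ṁᵢCp,ᵢ
      = 3374.3 / 76.734 = 43.973 °C

T_out = 44.0 °C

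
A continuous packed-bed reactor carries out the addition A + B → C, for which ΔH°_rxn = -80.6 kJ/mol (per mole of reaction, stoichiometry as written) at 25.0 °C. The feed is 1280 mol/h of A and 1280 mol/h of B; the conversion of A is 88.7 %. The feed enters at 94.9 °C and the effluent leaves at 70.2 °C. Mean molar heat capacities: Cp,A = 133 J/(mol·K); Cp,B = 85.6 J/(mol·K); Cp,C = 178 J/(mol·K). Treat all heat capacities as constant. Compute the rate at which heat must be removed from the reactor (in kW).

Extent of reaction ξ = 0.887 × 1280 = 1135.4 mol/h
Reaction term: ξ·ΔH°_rxn = 1135.4 × -80.6 = -91510 kJ/h
Sensible, feed 94.9→25 °C: -19559 kJ/h
Outlet flows (mol/h): A 144.64, B 144.64, C 1135.4
Sensible, products 25→70.2 °C: 10564 kJ/h
Q = ΔH = -100500 kJ/h = -27.918 kW
Heat removed = 27.918 kW

Q_out = 27.9 kW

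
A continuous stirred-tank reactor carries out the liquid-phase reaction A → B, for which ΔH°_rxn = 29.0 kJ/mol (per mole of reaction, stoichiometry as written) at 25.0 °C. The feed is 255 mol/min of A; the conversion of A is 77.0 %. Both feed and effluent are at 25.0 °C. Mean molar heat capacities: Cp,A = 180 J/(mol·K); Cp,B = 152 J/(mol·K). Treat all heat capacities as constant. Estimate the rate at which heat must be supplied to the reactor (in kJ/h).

Extent of reaction ξ = 0.770 × 255 = 196.35 mol/min
Reaction term: ξ·ΔH°_rxn = 196.35 × 29.0 = 5694.1 kJ/min
Q = ΔH = 5694.1 kJ/min = 94.902 kW
Heat supplied = 341650 kJ/h

Q_in = 342000 kJ/h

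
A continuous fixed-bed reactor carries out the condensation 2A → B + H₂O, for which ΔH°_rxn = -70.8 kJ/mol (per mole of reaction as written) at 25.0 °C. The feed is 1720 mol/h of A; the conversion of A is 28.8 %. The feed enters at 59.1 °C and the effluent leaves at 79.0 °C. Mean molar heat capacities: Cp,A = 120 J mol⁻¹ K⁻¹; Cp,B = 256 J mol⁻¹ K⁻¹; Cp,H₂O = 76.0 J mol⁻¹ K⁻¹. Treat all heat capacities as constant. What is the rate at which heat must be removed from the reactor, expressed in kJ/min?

Q_out = 203 kJ/min

Extent of reaction ξ = 0.288 × 1720 / 2 = 247.68 mol/h
Reaction term: ξ·ΔH°_rxn = 247.68 × -70.8 = -17536 kJ/h
Sensible, feed 59.1→25 °C: -7038.2 kJ/h
Outlet flows (mol/h): A 1224.6, B 247.68, H₂O 247.68
Sensible, products 25→79.0 °C: 12376 kJ/h
Q = ΔH = -12198 kJ/h = -3.3883 kW
Heat removed = 203.3 kJ/min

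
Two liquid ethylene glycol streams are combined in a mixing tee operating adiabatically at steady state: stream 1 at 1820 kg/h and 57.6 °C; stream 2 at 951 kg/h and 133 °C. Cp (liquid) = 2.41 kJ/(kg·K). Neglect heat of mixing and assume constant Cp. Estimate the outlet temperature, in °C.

T_out = 83.5 °C

Energy balance with Q = 0: Σ ṁᵢCp,ᵢ(T_out − Tᵢ) = 0
Σ ṁᵢCp,ᵢTᵢ = 1820×2.41×57.6 + 951×2.41×133 = 557470
Σ ṁᵢCp,ᵢ = 1820×2.41 + 951×2.41 = 6678.1
T_out = 557470 / 6678.1 = 83.477 °C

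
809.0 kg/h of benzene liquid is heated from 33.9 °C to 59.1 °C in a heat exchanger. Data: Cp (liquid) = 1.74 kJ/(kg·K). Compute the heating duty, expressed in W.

Q = 9850 W

Q = ṁ·Cp·ΔT = 809.0 × 1.74 × (59.1 − 33.9) = 35473 kJ/h
Converting: 35473 / 3600 s = 9.8536 kW
Heating duty = 9853.6 W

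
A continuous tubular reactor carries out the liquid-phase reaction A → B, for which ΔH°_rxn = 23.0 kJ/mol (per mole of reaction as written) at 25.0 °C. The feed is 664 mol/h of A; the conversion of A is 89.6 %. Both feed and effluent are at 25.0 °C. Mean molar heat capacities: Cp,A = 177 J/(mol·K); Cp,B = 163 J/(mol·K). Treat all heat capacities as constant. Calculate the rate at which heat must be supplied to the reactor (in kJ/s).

Extent of reaction ξ = 0.896 × 664 = 594.94 mol/h
Reaction term: ξ·ΔH°_rxn = 594.94 × 23.0 = 13684 kJ/h
Q = ΔH = 13684 kJ/h = 3.801 kW
Heat supplied = 3.801 kJ/s

Q_in = 3.80 kJ/s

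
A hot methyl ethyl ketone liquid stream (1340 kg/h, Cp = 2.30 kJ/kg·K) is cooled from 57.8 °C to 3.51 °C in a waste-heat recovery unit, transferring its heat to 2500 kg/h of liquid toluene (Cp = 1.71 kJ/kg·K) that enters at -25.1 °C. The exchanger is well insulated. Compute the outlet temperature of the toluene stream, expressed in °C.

T_c,out = 14.0 °C

Heat released by hot stream: Q = 1340 × 2.30 × (57.8 − 3.51) = 167320 kJ/h
Energy balance on cold side (adiabatic exchanger): Q = ṁ_c·Cp_c·(T_c,out − T_c,in)
T_c,out = -25.1 + 167320/(2500 × 1.71) = 14.04 °C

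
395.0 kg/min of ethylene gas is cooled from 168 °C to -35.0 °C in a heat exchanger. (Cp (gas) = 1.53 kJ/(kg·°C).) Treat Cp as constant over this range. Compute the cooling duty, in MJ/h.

Q_c = 7360 MJ/h

Q = ṁ·Cp·ΔT = 395.0 × 1.53 × (-35.0 − 168) = -122680 kJ/min
Converting: 122680 / 60 s = 2044.7 kW
Cooling duty = 7361 MJ/h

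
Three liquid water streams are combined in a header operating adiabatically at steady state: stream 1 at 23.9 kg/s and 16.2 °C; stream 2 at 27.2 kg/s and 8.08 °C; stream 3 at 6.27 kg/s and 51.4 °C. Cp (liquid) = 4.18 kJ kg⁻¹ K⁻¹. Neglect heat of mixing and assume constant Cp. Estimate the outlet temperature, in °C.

T_out = 16.2 °C

Adiabatic, steady state ⇒ Σ ṁᵢCp,ᵢ(T_out − Tᵢ) = 0
T_out = Σ ṁᵢCp,ᵢTᵢ / Σ ṁᵢCp,ᵢ
      = 3884.2 / 239.81 = 16.197 °C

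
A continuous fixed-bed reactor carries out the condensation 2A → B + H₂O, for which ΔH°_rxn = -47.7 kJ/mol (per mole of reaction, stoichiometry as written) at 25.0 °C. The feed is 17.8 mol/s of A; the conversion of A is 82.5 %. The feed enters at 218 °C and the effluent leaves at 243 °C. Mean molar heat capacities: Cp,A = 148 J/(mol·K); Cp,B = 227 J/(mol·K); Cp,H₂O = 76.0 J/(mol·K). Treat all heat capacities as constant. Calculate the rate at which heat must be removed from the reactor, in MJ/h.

Q_out = 983 MJ/h

Extent of reaction ξ = 0.825 × 17.8 / 2 = 7.3425 mol/s
Reaction term: ξ·ΔH°_rxn = 7.3425 × -47.7 = -350.24 kJ/s
Sensible, feed 218→25 °C: -508.44 kJ/s
Outlet flows (mol/s): A 3.115, B 7.3425, H₂O 7.3425
Sensible, products 25→243 °C: 585.5 kJ/s
Q = ΔH = -273.17 kJ/s = -273.17 kW
Heat removed = 983.42 MJ/h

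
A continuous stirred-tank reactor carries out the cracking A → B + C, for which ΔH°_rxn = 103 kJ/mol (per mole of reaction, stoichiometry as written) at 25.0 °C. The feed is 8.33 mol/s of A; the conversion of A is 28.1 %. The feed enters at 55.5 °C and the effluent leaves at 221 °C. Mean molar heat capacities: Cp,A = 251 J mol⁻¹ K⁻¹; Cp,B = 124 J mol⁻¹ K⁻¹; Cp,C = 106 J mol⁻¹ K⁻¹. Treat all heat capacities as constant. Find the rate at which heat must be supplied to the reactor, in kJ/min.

Q_in = 34600 kJ/min

Extent of reaction ξ = 0.281 × 8.33 = 2.3407 mol/s
Reaction term: ξ·ΔH°_rxn = 2.3407 × 103 = 241.1 kJ/s
Sensible, feed 55.5→25 °C: -63.77 kJ/s
Outlet flows (mol/s): A 5.9893, B 2.3407, C 2.3407
Sensible, products 25→221 °C: 400.17 kJ/s
Q = ΔH = 577.49 kJ/s = 577.49 kW
Heat supplied = 34650 kJ/min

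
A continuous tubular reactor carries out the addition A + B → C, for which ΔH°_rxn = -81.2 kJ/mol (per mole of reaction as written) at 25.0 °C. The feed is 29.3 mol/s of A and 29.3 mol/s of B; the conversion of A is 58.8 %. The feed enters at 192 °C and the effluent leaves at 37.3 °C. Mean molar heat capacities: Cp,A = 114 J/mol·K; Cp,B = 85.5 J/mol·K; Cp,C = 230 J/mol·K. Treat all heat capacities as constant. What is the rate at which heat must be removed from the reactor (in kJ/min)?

Q_out = 138000 kJ/min

Extent of reaction ξ = 0.588 × 29.3 = 17.228 mol/s
Reaction term: ξ·ΔH°_rxn = 17.228 × -81.2 = -1398.9 kJ/s
Sensible, feed 192→25 °C: -976.17 kJ/s
Outlet flows (mol/s): A 12.072, B 12.072, C 17.228
Sensible, products 25→37.3 °C: 78.361 kJ/s
Q = ΔH = -2296.8 kJ/s = -2296.8 kW
Heat removed = 137810 kJ/min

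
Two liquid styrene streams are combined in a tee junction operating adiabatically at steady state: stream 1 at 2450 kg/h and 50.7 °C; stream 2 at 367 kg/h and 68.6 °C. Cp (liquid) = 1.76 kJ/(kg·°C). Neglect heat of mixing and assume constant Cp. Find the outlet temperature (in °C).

No heat crosses the boundary, so H_out = H_in.
T_out = Σ ṁᵢCp,ᵢTᵢ / Σ ṁᵢCp,ᵢ
      = 262930 / 4957.9 = 53.032 °C

T_out = 53.0 °C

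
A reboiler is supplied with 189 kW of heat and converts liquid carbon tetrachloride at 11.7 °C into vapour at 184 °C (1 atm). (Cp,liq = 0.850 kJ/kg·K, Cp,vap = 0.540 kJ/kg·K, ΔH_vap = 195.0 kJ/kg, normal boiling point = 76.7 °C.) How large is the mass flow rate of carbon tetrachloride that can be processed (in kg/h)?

ṁ = 2210 kg/h

Δh = 0.850×(76.7−11.7) + 195.0 + 0.540×(184−76.7) = 308.19 kJ/kg
Q = 189 kW = 189 kJ/s = 680400 kJ/h
ṁ = Q/Δh = 680400 / 308.19 = 2207.7 kg/h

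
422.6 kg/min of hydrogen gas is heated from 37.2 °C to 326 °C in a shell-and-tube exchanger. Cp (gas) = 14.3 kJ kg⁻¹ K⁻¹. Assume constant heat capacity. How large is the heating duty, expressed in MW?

Q = 29.1 MW

Q = ṁ·Cp·ΔT = 422.6 × 14.3 × (326 − 37.2) = 1.7453e+06 kJ/min
Converting: 1.7453e+06 / 60 s = 29088 kW
Heating duty = 29.088 MW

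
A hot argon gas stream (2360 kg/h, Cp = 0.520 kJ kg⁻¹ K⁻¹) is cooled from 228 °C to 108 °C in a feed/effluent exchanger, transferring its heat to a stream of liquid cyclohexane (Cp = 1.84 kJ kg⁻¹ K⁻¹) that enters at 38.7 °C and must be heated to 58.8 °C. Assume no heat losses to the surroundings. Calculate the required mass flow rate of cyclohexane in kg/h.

ṁ_c = 3980 kg/h

Heat released by hot stream: Q = 2360 × 0.520 × (228 − 108) = 147260 kJ/h
Energy balance on cold side (adiabatic exchanger): Q = ṁ_c·Cp_c·(T_c,out − T_c,in)
ṁ_c = 147260 / [1.84 × (58.8 − 38.7)] = 3981.8 kg/h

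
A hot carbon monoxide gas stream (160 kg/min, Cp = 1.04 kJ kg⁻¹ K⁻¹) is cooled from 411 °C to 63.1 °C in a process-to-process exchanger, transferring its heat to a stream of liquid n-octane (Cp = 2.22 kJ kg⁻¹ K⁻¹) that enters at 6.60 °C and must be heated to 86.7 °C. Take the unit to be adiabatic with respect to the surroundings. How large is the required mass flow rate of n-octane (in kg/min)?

Heat released by hot stream: Q = 160 × 1.04 × (411 − 63.1) = 57891 kJ/min
Energy balance on cold side (adiabatic exchanger): Q = ṁ_c·Cp_c·(T_c,out − T_c,in)
ṁ_c = 57891 / [2.22 × (86.7 − 6.60)] = 325.55 kg/min

ṁ_c = 326 kg/min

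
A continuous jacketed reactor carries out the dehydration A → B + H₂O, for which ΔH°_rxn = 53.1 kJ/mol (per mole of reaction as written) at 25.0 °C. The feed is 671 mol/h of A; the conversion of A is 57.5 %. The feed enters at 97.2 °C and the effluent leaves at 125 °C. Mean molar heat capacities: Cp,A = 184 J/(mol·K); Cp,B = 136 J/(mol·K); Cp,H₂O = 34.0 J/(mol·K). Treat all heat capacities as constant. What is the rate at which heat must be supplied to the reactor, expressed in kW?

Extent of reaction ξ = 0.575 × 671 = 385.82 mol/h
Reaction term: ξ·ΔH°_rxn = 385.82 × 53.1 = 20487 kJ/h
Sensible, feed 97.2→25 °C: -8914.1 kJ/h
Outlet flows (mol/h): A 285.18, B 385.82, H₂O 385.82
Sensible, products 25→125 °C: 11806 kJ/h
Q = ΔH = 23379 kJ/h = 6.4943 kW
Heat supplied = 6.4943 kW

Q_in = 6.49 kW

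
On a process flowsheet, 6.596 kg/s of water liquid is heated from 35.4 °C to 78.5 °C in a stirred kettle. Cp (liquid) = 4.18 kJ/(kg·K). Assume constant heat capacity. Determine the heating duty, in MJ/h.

Q = ṁ·Cp·ΔT = 6.596 × 4.18 × (78.5 − 35.4) = 1188.3 kJ/s
Heating duty = 4278 MJ/h

Q = 4280 MJ/h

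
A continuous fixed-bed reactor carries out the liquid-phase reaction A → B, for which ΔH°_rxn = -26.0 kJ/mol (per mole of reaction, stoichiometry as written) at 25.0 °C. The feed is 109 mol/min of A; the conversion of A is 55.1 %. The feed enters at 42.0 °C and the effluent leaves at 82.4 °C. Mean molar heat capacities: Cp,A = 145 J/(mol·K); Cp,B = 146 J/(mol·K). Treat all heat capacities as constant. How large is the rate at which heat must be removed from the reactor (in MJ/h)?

Extent of reaction ξ = 0.551 × 109 = 60.059 mol/min
Reaction term: ξ·ΔH°_rxn = 60.059 × -26.0 = -1561.5 kJ/min
Sensible, feed 42.0→25 °C: -268.69 kJ/min
Outlet flows (mol/min): A 48.941, B 60.059
Sensible, products 25→82.4 °C: 910.65 kJ/min
Q = ΔH = -919.56 kJ/min = -15.326 kW
Heat removed = 55.174 MJ/h

Q_out = 55.2 MJ/h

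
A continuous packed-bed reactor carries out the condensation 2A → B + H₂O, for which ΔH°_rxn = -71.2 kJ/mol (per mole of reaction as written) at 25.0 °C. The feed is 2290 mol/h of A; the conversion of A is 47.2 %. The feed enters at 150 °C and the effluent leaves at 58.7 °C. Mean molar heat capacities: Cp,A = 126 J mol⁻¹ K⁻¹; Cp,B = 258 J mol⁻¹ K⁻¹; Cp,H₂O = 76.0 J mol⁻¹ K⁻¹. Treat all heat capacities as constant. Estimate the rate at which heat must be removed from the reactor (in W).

Q_out = 17600 W

Extent of reaction ξ = 0.472 × 2290 / 2 = 540.44 mol/h
Reaction term: ξ·ΔH°_rxn = 540.44 × -71.2 = -38479 kJ/h
Sensible, feed 150→25 °C: -36068 kJ/h
Outlet flows (mol/h): A 1209.1, B 540.44, H₂O 540.44
Sensible, products 25→58.7 °C: 11217 kJ/h
Q = ΔH = -63330 kJ/h = -17.592 kW
Heat removed = 17592 W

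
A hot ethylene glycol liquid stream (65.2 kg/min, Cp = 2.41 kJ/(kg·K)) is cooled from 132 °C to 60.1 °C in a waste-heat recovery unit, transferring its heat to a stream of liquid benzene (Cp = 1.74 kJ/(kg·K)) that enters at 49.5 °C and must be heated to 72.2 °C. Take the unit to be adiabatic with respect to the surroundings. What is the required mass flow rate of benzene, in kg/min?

ṁ_c = 286 kg/min

Heat released by hot stream: Q = 65.2 × 2.41 × (132 − 60.1) = 11298 kJ/min
Energy balance on cold side (adiabatic exchanger): Q = ṁ_c·Cp_c·(T_c,out − T_c,in)
ṁ_c = 11298 / [1.74 × (72.2 − 49.5)] = 286.03 kg/min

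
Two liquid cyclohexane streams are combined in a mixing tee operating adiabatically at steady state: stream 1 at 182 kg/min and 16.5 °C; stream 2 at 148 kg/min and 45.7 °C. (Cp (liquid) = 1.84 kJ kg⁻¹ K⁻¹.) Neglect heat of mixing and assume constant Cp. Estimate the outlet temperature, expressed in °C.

T_out = 29.6 °C

Adiabatic, steady state ⇒ Σ ṁᵢCp,ᵢ(T_out − Tᵢ) = 0
T_out = Σ ṁᵢCp,ᵢTᵢ / Σ ṁᵢCp,ᵢ
      = 17971 / 607.2 = 29.596 °C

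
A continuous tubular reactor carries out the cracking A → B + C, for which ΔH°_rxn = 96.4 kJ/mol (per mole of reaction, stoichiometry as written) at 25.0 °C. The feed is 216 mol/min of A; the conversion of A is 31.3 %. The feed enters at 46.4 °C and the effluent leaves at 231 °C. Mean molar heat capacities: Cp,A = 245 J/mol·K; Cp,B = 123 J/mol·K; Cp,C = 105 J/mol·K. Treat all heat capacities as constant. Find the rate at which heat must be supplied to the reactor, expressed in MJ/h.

Extent of reaction ξ = 0.313 × 216 = 67.608 mol/min
Reaction term: ξ·ΔH°_rxn = 67.608 × 96.4 = 6517.4 kJ/min
Sensible, feed 46.4→25 °C: -1132.5 kJ/min
Outlet flows (mol/min): A 148.39, B 67.608, C 67.608
Sensible, products 25→231 °C: 10665 kJ/min
Q = ΔH = 16050 kJ/min = 267.49 kW
Heat supplied = 962.98 MJ/h

Q_in = 963 MJ/h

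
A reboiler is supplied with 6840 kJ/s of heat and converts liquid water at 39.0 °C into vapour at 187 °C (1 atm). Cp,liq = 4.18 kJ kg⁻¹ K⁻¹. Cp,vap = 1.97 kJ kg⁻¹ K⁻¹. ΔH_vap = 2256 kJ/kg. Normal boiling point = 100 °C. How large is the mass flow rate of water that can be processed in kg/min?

Δh = 4.18×(100−39.0) + 2256 + 1.97×(187−100) = 2682.4 kJ/kg
Q = 6840 kJ/s = 6840 kJ/s = 410400 kJ/min
ṁ = Q/Δh = 410400 / 2682.4 = 153 kg/min

ṁ = 153 kg/min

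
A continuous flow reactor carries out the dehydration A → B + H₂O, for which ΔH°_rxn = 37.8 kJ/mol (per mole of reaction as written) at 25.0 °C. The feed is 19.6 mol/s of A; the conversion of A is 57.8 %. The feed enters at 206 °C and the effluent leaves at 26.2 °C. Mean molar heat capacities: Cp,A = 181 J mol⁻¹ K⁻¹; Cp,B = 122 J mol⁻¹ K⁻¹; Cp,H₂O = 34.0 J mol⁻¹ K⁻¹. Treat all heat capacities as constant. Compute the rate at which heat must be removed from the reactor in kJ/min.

Extent of reaction ξ = 0.578 × 19.6 = 11.329 mol/s
Reaction term: ξ·ΔH°_rxn = 11.329 × 37.8 = 428.23 kJ/s
Sensible, feed 206→25 °C: -642.12 kJ/s
Outlet flows (mol/s): A 8.2712, B 11.329, H₂O 11.329
Sensible, products 25→26.2 °C: 3.9173 kJ/s
Q = ΔH = -209.97 kJ/s = -209.97 kW
Heat removed = 12598 kJ/min

Q_out = 12600 kJ/min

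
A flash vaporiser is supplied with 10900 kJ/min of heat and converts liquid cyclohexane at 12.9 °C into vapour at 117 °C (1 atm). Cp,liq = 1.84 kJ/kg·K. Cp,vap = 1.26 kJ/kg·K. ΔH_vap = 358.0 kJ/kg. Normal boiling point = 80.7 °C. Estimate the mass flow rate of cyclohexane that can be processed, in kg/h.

ṁ = 1240 kg/h

Δh = 1.84×(80.7−12.9) + 358.0 + 1.26×(117−80.7) = 528.49 kJ/kg
Q = 10900 kJ/min = 181.67 kJ/s = 654000 kJ/h
ṁ = Q/Δh = 654000 / 528.49 = 1237.5 kg/h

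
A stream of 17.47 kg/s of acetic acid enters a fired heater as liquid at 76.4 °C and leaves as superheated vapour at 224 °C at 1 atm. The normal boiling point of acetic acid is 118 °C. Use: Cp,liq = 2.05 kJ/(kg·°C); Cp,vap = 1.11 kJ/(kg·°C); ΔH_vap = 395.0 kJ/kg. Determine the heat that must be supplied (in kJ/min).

Q = 627000 kJ/min

liquid 76.4→118 °C: 85.28 kJ/kg
vaporisation at 118 °C: 395 kJ/kg
vapour 118→224 °C: 117.66 kJ/kg
Δh = 85.28 + 395 + 117.66 = 597.94 kJ/kg
Q = ṁ·Δh = 17.47 kg/s × 597.94 kJ/kg = 10446 kJ/s
|Q| = 10446 kW = 626760 kJ/min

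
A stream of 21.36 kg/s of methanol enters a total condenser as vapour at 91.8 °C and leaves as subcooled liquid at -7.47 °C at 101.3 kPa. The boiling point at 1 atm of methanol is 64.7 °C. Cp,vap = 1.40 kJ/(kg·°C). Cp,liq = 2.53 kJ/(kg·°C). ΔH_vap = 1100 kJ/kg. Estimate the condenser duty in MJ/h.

vapour 91.8→64.7 °C: -37.94 kJ/kg
condensation at 64.7 °C: -1100 kJ/kg
liquid 64.7→-7.47 °C: -182.59 kJ/kg
Δh = -37.94 + -1100 + -182.59 = -1320.5 kJ/kg
Q = ṁ·Δh = 21.36 kg/s × -1320.5 kJ/kg = -28207 kJ/s
|Q| = 28207 kW = 101540 MJ/h

Q_c = 102000 MJ/h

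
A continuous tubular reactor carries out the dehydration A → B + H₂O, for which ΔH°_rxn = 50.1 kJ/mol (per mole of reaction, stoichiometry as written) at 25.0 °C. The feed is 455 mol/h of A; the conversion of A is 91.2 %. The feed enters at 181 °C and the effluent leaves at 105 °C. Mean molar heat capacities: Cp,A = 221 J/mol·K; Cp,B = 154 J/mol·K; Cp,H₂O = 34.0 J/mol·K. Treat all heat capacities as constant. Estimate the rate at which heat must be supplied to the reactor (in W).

Extent of reaction ξ = 0.912 × 455 = 414.96 mol/h
Reaction term: ξ·ΔH°_rxn = 414.96 × 50.1 = 20789 kJ/h
Sensible, feed 181→25 °C: -15687 kJ/h
Outlet flows (mol/h): A 40.04, B 414.96, H₂O 414.96
Sensible, products 25→105 °C: 6948.9 kJ/h
Q = ΔH = 12052 kJ/h = 3.3477 kW
Heat supplied = 3347.7 W

Q_in = 3350 W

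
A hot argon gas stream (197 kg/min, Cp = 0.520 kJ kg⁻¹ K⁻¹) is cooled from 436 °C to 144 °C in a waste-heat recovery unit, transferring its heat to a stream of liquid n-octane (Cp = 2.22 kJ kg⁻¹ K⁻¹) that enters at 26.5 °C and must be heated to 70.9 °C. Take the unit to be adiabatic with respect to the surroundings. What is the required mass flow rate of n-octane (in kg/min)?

ṁ_c = 303 kg/min

Heat released by hot stream: Q = 197 × 0.520 × (436 − 144) = 29912 kJ/min
Energy balance on cold side (adiabatic exchanger): Q = ṁ_c·Cp_c·(T_c,out − T_c,in)
ṁ_c = 29912 / [2.22 × (70.9 − 26.5)] = 303.47 kg/min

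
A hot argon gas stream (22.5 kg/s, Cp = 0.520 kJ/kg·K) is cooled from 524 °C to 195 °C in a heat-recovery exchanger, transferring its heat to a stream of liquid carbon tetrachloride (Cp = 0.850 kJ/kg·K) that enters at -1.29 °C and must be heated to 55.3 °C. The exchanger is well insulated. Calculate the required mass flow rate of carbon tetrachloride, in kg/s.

Heat released by hot stream: Q = 22.5 × 0.520 × (524 − 195) = 3849.3 kJ/s
Energy balance on cold side (adiabatic exchanger): Q = ṁ_c·Cp_c·(T_c,out − T_c,in)
ṁ_c = 3849.3 / [0.850 × (55.3 − -1.29)] = 80.025 kg/s

ṁ_c = 80.0 kg/s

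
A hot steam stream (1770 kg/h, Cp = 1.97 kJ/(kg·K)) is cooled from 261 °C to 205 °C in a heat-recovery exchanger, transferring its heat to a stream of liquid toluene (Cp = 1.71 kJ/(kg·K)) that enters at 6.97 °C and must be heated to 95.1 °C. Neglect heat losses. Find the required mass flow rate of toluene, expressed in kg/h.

Heat released by hot stream: Q = 1770 × 1.97 × (261 − 205) = 195270 kJ/h
Energy balance on cold side (adiabatic exchanger): Q = ṁ_c·Cp_c·(T_c,out − T_c,in)
ṁ_c = 195270 / [1.71 × (95.1 − 6.97)] = 1295.7 kg/h

ṁ_c = 1300 kg/h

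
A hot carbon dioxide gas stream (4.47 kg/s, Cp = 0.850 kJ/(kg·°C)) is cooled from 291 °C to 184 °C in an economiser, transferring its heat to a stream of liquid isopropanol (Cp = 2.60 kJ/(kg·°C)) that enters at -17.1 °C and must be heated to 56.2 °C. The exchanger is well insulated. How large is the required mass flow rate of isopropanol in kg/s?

Heat released by hot stream: Q = 4.47 × 0.850 × (291 − 184) = 406.55 kJ/s
Energy balance on cold side (adiabatic exchanger): Q = ṁ_c·Cp_c·(T_c,out − T_c,in)
ṁ_c = 406.55 / [2.60 × (56.2 − -17.1)] = 2.1332 kg/s

ṁ_c = 2.13 kg/s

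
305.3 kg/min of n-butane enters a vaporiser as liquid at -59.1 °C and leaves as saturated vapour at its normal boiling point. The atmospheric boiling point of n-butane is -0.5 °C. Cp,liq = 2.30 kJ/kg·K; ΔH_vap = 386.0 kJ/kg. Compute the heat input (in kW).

Q = 2650 kW

liquid -59.1→-0.5 °C: 134.78 kJ/kg
vaporisation at -0.5 °C: 386 kJ/kg
Δh = 134.78 + 386 = 520.78 kJ/kg
Q = ṁ·Δh = 305.3 kg/min × 520.78 kJ/kg = 158990 kJ/min
|Q| = 2649.9 kW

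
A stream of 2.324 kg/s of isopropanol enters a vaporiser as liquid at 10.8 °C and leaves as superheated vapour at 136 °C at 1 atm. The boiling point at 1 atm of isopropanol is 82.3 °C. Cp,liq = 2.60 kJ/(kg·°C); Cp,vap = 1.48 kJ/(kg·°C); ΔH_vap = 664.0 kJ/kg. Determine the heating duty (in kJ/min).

liquid 10.8→82.3 °C: 185.9 kJ/kg
vaporisation at 82.3 °C: 664 kJ/kg
vapour 82.3→136 °C: 79.476 kJ/kg
Δh = 185.9 + 664 + 79.476 = 929.38 kJ/kg
Q = ṁ·Δh = 2.324 kg/s × 929.38 kJ/kg = 2159.9 kJ/s
|Q| = 2159.9 kW = 129590 kJ/min

Q = 130000 kJ/min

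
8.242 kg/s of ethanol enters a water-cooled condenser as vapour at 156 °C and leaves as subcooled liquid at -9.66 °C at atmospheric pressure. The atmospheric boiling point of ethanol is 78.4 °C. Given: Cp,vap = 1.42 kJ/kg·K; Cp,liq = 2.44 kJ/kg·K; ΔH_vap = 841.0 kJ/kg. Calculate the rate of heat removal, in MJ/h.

Q_c = 34600 MJ/h

vapour 156→78.4 °C: -110.19 kJ/kg
condensation at 78.4 °C: -841 kJ/kg
liquid 78.4→-9.66 °C: -214.87 kJ/kg
Δh = -110.19 + -841 + -214.87 = -1166.1 kJ/kg
Q = ṁ·Δh = 8.242 kg/s × -1166.1 kJ/kg = -9610.7 kJ/s
|Q| = 9610.7 kW = 34598 MJ/h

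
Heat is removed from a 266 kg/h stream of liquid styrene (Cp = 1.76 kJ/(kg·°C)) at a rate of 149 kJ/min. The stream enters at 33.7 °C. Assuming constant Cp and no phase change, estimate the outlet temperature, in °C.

T_out = 14.6 °C

Q = 149 kJ/min = 8940 kJ/h
ΔT = Q/(ṁ·Cp) = 8940/(266×1.76) = 19.096 K
T_out = 33.7 − 19.096 = 14.604 °C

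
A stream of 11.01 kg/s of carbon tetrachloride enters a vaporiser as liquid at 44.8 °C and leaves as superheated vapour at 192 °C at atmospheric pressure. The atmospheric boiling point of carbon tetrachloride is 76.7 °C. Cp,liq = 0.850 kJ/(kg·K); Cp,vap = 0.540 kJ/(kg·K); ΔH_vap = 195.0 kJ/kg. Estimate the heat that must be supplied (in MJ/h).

liquid 44.8→76.7 °C: 27.115 kJ/kg
vaporisation at 76.7 °C: 195 kJ/kg
vapour 76.7→192 °C: 62.262 kJ/kg
Δh = 27.115 + 195 + 62.262 = 284.38 kJ/kg
Q = ṁ·Δh = 11.01 kg/s × 284.38 kJ/kg = 3131 kJ/s
|Q| = 3131 kW = 11272 MJ/h

Q = 11300 MJ/h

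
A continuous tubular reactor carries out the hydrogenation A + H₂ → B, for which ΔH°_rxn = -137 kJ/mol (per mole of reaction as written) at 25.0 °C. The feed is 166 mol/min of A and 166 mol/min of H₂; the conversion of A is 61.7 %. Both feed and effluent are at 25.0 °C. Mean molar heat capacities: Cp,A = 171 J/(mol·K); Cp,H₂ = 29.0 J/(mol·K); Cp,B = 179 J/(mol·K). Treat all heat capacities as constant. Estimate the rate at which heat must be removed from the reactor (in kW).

Q_out = 234 kW

Extent of reaction ξ = 0.617 × 166 = 102.42 mol/min
Reaction term: ξ·ΔH°_rxn = 102.42 × -137 = -14032 kJ/min
Q = ΔH = -14032 kJ/min = -233.86 kW
Heat removed = 233.86 kW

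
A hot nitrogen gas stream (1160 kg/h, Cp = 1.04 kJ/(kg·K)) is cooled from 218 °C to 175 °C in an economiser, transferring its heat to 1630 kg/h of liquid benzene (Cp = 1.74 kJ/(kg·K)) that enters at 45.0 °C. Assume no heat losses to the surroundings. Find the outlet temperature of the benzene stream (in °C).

Heat released by hot stream: Q = 1160 × 1.04 × (218 − 175) = 51875 kJ/h
Energy balance on cold side (adiabatic exchanger): Q = ṁ_c·Cp_c·(T_c,out − T_c,in)
T_c,out = 45.0 + 51875/(1630 × 1.74) = 63.29 °C

T_c,out = 63.3 °C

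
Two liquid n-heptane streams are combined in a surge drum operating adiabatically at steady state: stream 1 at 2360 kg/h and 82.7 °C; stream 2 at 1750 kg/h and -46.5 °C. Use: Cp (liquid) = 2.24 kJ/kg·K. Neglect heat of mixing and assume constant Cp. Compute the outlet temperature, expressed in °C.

T_out = 27.7 °C

No heat crosses the boundary, so H_out = H_in.
Σ ṁᵢCp,ᵢTᵢ = 2360×2.24×82.7 + 1750×2.24×-46.5 = 254910
Σ ṁᵢCp,ᵢ = 2360×2.24 + 1750×2.24 = 9206.4
T_out = 254910 / 9206.4 = 27.688 °C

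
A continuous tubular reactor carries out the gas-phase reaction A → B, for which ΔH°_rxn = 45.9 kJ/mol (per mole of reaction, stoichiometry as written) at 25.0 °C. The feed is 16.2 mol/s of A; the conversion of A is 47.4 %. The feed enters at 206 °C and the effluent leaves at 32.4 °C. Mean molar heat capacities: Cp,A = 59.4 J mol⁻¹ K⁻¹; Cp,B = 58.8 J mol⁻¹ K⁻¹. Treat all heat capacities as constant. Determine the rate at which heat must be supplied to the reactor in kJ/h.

Extent of reaction ξ = 0.474 × 16.2 = 7.6788 mol/s
Reaction term: ξ·ΔH°_rxn = 7.6788 × 45.9 = 352.46 kJ/s
Sensible, feed 206→25 °C: -174.17 kJ/s
Outlet flows (mol/s): A 8.5212, B 7.6788
Sensible, products 25→32.4 °C: 7.0868 kJ/s
Q = ΔH = 185.37 kJ/s = 185.37 kW
Heat supplied = 667340 kJ/h

Q_in = 667000 kJ/h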